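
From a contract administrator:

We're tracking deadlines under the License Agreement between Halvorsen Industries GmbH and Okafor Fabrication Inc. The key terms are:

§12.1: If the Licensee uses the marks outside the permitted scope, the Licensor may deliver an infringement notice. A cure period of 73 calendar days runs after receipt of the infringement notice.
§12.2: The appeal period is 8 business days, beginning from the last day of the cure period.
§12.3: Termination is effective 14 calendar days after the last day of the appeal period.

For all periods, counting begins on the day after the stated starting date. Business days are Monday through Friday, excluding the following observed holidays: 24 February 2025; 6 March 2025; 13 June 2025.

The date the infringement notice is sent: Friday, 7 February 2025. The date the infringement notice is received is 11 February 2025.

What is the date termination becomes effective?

The last day of the cure period: 11 February 2025 + 73 days = 25 April 2025.
The last day of the appeal period: 8 business days after Friday, 25 April 2025, skipping weekends — Apr 28, Apr 29, Apr 30, May 1, May 2, May 5, May 6, May 7 — lands on Wednesday, 7 May 2025.
The date termination becomes effective: 7 May 2025 + 14 days = 21 May 2025.

21 May 2025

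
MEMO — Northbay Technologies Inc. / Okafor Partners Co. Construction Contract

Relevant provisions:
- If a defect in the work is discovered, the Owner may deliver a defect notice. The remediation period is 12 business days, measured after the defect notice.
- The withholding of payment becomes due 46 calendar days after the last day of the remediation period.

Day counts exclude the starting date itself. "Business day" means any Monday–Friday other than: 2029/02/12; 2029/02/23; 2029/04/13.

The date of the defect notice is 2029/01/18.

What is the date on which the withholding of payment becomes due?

2029/03/23

From Thursday, 2029/01/18, 12 business days (Jan 19, Jan 22, Jan 23, Jan 24, …, Feb 1, Feb 2, Feb 5, skipping weekends) brings us to Monday, 2029/02/05, which is the last day of the remediation period.
The date on which the withholding of payment becomes due: 46 calendar days after 2029/02/05 is 2029/03/23.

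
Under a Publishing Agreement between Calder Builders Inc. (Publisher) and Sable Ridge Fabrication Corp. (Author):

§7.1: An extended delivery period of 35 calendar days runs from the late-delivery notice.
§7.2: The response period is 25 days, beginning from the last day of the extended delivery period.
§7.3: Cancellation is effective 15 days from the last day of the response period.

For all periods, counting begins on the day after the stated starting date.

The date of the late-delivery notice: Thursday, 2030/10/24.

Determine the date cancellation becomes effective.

The last day of the extended delivery period: 2030/10/24 + 35 days = 2030/11/28.
The last day of the response period: 25 calendar days after 2030/11/28 is 2030/12/23.
The date cancellation becomes effective: 2030/12/23 + 15 days = 2031/01/07.

2031/01/07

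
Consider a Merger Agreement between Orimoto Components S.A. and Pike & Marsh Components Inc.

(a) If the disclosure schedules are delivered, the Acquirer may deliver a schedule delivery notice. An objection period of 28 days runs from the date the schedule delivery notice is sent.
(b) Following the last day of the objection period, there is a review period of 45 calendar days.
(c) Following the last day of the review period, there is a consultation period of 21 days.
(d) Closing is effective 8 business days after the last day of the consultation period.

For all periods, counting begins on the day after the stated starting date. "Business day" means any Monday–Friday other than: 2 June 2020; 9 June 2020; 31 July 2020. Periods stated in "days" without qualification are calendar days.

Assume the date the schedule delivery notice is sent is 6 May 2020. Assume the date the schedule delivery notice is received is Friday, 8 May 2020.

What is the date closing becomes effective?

Adding 28 calendar days to 6 May 2020 gives 3 June 2020, which is the last day of the objection period.
The last day of the review period: 3 June 2020 + 45 days = 18 July 2020.
The last day of the consultation period: 18 July 2020 + 21 days = 8 August 2020.
The date closing becomes effective: 8 business days after Saturday, 8 August 2020, skipping weekends — Aug 10, Aug 11, Aug 12, Aug 13, Aug 14, Aug 17, Aug 18, Aug 19 — lands on Wednesday, 19 August 2020.

19 August 2020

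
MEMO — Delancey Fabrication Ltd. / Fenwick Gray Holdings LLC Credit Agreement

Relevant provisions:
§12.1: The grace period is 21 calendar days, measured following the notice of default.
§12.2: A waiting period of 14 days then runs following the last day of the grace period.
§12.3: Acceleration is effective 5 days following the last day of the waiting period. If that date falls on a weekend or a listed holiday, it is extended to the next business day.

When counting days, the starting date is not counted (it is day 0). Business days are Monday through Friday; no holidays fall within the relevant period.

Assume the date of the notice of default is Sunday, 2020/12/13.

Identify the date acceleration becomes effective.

2021/01/22

The last day of the grace period: 21 calendar days after 2020/12/13 is 2021/01/03.
Adding 14 calendar days to 2021/01/03 gives 2021/01/17, which is the last day of the waiting period.
The date acceleration becomes effective: 5 calendar days after 2021/01/17 is 2021/01/22. 2021/01/22 is a Friday, so no roll-forward applies.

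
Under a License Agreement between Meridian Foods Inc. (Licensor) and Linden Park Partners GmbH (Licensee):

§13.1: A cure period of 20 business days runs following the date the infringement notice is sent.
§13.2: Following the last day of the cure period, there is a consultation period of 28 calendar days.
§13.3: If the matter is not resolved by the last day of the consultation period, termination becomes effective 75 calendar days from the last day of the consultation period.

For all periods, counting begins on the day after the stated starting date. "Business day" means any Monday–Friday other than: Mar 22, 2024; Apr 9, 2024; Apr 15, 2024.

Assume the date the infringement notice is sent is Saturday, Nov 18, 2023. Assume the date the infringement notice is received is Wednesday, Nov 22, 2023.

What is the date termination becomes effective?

From Saturday, Nov 18, 2023, 20 business days (Nov 20, Nov 21, Nov 22, Nov 23, …, Dec 13, Dec 14, Dec 15, skipping weekends) brings us to Friday, Dec 15, 2023, which is the last day of the cure period.
The last day of the consultation period: 28 calendar days after Dec 15, 2023 is Jan 12, 2024.
The date termination becomes effective: Jan 12, 2024 + 75 days = Mar 27, 2024.

Mar 27, 2024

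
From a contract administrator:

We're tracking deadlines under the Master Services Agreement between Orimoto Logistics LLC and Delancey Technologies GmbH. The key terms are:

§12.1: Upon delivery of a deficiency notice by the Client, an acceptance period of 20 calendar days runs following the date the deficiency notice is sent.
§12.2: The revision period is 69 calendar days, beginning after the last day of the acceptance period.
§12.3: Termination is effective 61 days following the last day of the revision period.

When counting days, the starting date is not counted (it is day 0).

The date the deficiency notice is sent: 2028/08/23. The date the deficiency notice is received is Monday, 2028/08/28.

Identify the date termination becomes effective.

2029/01/20

Adding 20 calendar days to 2028/08/23 gives 2028/09/12, which is the last day of the acceptance period.
The last day of the revision period: 69 calendar days after 2028/09/12 is 2028/11/20.
Adding 61 calendar days to 2028/11/20 gives 2029/01/20, which is the date termination becomes effective.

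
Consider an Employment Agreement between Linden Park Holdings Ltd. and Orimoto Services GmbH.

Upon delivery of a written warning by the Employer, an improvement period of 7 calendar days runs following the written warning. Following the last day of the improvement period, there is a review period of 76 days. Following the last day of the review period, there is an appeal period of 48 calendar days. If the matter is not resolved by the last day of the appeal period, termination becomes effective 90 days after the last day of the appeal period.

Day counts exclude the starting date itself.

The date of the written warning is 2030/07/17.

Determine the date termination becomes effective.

2031/02/23

The last day of the improvement period: 2030/07/17 + 7 days = 2030/07/24.
The last day of the review period: 2030/07/24 + 76 days = 2030/10/08.
Adding 48 calendar days to 2030/10/08 gives 2030/11/25, which is the last day of the appeal period.
The date termination becomes effective: 2030/11/25 + 90 days = 2031/02/23.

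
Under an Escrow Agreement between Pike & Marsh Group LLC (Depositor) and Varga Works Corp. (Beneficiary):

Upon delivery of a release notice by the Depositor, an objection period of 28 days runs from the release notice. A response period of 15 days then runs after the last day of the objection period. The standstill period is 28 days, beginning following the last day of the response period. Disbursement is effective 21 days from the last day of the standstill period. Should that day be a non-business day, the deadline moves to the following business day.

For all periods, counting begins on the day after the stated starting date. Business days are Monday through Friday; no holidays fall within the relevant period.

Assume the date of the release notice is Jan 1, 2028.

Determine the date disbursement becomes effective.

The last day of the objection period: Jan 1, 2028 + 28 days = Jan 29, 2028.
The last day of the response period: Jan 29, 2028 + 15 days = Feb 13, 2028.
Adding 28 calendar days to Feb 13, 2028 gives Mar 12, 2028, which is the last day of the standstill period.
The date disbursement becomes effective: Mar 12, 2028 + 21 days = Apr 2, 2028. That falls on a Sunday, so it rolls to the next business day, Monday, Apr 3, 2028.

Apr 3, 2028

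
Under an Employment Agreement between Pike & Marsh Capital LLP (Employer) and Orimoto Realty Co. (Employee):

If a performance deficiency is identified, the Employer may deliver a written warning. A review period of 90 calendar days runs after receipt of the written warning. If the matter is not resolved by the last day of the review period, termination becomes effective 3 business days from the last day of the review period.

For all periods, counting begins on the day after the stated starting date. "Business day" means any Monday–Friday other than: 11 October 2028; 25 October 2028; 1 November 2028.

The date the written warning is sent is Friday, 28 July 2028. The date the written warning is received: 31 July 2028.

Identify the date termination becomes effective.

2 November 2028

Adding 90 calendar days to 31 July 2028 gives 29 October 2028, which is the last day of the review period.
From Sunday, 29 October 2028, 3 business days (Oct 30, Oct 31, Nov 2, skipping weekends and the listed holiday on Nov 1) brings us to Thursday, 2 November 2028, which is the date termination becomes effective.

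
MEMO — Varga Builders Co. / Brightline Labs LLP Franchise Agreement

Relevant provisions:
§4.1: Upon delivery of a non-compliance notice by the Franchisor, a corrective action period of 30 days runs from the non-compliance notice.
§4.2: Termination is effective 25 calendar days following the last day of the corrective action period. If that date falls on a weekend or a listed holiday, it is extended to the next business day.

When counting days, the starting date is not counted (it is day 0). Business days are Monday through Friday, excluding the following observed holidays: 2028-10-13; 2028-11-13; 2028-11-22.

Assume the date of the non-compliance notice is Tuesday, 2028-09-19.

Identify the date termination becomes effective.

The last day of the corrective action period: 2028-09-19 + 30 days = 2028-10-19.
The date termination becomes effective: 2028-10-19 + 25 days = 2028-11-13. That falls on Monday, a listed holiday, so it rolls to the next business day, Tuesday, 2028-11-14.

2028-11-14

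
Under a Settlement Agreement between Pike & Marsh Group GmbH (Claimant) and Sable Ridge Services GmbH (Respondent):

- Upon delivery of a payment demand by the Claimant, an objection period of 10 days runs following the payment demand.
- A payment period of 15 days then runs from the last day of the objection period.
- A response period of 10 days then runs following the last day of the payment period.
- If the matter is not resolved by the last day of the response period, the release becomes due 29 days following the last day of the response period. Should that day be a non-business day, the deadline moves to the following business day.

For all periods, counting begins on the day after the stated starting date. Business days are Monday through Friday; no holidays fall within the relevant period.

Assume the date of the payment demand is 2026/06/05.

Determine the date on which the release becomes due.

2026/08/10

The last day of the objection period: 2026/06/05 + 10 days = 2026/06/15.
The last day of the payment period: 15 calendar days after 2026/06/15 is 2026/06/30.
The last day of the response period: 10 calendar days after 2026/06/30 is 2026/07/10.
The date on which the release becomes due: 2026/07/10 + 29 days = 2026/08/08. That falls on a Saturday, so it rolls to the next business day, Monday, 2026/08/10.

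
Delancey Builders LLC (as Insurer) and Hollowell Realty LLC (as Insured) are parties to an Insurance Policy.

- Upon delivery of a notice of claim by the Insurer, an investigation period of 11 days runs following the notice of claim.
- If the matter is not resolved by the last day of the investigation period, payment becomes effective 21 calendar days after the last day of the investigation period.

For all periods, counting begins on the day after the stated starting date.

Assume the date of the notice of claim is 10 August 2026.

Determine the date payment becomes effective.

11 September 2026

The last day of the investigation period: 11 calendar days after 10 August 2026 is 21 August 2026.
The date payment becomes effective: 21 calendar days after 21 August 2026 is 11 September 2026.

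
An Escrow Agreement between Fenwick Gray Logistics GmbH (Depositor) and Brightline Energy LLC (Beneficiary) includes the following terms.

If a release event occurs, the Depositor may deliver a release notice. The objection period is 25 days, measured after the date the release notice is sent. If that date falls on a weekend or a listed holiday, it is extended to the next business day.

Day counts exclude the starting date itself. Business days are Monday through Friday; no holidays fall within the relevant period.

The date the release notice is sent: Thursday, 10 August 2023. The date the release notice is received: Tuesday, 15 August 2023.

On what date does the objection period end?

The last day of the objection period: 10 August 2023 + 25 days = 4 September 2023. 4 September 2023 is a Monday, so no roll-forward applies.

4 September 2023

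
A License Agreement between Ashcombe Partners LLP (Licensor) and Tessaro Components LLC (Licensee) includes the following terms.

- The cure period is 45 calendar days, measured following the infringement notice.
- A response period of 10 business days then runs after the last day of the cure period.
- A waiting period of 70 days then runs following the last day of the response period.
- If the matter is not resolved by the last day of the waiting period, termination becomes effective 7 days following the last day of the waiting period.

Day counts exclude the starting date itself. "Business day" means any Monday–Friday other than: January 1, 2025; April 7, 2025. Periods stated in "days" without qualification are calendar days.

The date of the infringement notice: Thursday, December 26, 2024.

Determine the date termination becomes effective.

The last day of the cure period: 45 calendar days after December 26, 2024 is February 9, 2025.
From Sunday, February 9, 2025, 10 business days (Feb 10, Feb 11, Feb 12, Feb 13, Feb 14, Feb 17, Feb 18, Feb 19, Feb 20, Feb 21, skipping weekends) brings us to Friday, February 21, 2025, which is the last day of the response period.
The last day of the waiting period: February 21, 2025 + 70 days = May 2, 2025.
Adding 7 calendar days to May 2, 2025 gives May 9, 2025, which is the date termination becomes effective.

May 9, 2025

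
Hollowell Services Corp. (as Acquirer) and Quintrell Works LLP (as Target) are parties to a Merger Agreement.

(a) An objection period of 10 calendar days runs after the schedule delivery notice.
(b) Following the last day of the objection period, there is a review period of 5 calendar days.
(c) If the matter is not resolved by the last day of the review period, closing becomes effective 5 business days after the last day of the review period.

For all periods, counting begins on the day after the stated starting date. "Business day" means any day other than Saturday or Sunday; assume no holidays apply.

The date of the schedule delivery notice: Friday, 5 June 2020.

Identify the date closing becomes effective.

Adding 10 calendar days to 5 June 2020 gives 15 June 2020, which is the last day of the objection period.
The last day of the review period: 5 calendar days after 15 June 2020 is 20 June 2020.
The date closing becomes effective: counting 5 business days from Saturday, 20 June 2020 (Jun 22, Jun 23, Jun 24, Jun 25, Jun 26, skipping weekends) reaches Friday, 26 June 2020.

26 June 2020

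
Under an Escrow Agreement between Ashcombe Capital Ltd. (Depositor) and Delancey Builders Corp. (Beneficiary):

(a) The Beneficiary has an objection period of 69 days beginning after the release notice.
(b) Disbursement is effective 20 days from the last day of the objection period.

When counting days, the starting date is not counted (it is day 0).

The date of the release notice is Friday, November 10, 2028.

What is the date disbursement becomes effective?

The last day of the objection period: November 10, 2028 + 69 days = January 18, 2029.
The date disbursement becomes effective: January 18, 2029 + 20 days = February 7, 2029.

February 7, 2029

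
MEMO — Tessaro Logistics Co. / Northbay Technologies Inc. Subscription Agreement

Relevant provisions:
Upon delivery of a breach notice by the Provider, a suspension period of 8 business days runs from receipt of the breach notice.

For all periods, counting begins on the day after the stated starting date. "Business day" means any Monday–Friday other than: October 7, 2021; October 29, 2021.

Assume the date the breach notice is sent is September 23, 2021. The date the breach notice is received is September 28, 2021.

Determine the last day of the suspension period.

October 11, 2021

The last day of the suspension period: 8 business days after Tuesday, September 28, 2021, skipping weekends and the listed holiday on Oct 7 — Sep 29, Sep 30, Oct 1, Oct 4, Oct 5, Oct 6, Oct 8, Oct 11 — lands on Monday, October 11, 2021.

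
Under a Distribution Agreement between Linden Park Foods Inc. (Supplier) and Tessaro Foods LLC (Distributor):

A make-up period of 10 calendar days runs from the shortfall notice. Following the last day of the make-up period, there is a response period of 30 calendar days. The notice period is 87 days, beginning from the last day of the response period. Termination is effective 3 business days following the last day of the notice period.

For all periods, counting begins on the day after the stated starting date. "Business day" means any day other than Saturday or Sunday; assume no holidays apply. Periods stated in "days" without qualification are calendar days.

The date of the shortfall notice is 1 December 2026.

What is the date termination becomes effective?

The last day of the make-up period: 10 calendar days after 1 December 2026 is 11 December 2026.
The last day of the response period: 30 calendar days after 11 December 2026 is 10 January 2027.
Adding 87 calendar days to 10 January 2027 gives 7 April 2027, which is the last day of the notice period.
The date termination becomes effective: 3 business days after Wednesday, 7 April 2027, skipping weekends — Apr 8, Apr 9, Apr 12 — lands on Monday, 12 April 2027.

12 April 2027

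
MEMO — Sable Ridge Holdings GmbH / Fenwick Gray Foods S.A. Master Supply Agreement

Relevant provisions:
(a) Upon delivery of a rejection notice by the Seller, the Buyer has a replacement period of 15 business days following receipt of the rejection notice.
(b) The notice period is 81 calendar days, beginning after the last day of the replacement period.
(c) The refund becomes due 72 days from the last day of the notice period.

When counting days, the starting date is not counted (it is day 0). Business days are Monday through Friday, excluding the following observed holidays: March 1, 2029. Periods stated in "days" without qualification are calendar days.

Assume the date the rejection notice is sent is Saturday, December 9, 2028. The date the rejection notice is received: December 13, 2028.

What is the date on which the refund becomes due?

June 5, 2029

From Wednesday, December 13, 2028, 15 business days (Dec 14, Dec 15, Dec 18, Dec 19, …, Jan 1, Jan 2, Jan 3, skipping weekends) brings us to Wednesday, January 3, 2029, which is the last day of the replacement period.
The last day of the notice period: 81 calendar days after January 3, 2029 is March 25, 2029.
Adding 72 calendar days to March 25, 2029 gives June 5, 2029, which is the date on which the refund becomes due.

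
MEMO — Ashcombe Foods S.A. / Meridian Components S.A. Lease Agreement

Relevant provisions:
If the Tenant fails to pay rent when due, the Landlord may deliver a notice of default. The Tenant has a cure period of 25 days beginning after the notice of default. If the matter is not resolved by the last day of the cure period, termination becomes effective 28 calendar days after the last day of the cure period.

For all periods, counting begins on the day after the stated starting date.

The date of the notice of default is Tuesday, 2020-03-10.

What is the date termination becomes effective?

The last day of the cure period: 2020-03-10 + 25 days = 2020-04-04.
The date termination becomes effective: 28 calendar days after 2020-04-04 is 2020-05-02.

2020-05-02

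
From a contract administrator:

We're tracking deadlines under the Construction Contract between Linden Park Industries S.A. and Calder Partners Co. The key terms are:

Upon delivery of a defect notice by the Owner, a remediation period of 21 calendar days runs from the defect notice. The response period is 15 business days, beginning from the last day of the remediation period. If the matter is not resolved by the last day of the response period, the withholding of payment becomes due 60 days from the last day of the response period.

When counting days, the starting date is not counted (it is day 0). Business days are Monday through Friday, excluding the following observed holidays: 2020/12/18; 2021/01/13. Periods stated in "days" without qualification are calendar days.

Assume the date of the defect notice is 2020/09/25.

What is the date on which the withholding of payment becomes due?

Adding 21 calendar days to 2020/09/25 gives 2020/10/16, which is the last day of the remediation period.
The last day of the response period: counting 15 business days from Friday, 2020/10/16 (Oct 19, Oct 20, Oct 21, Oct 22, …, Nov 4, Nov 5, Nov 6, skipping weekends) reaches Friday, 2020/11/06.
The date on which the withholding of payment becomes due: 2020/11/06 + 60 days = 2021/01/05.

2021/01/05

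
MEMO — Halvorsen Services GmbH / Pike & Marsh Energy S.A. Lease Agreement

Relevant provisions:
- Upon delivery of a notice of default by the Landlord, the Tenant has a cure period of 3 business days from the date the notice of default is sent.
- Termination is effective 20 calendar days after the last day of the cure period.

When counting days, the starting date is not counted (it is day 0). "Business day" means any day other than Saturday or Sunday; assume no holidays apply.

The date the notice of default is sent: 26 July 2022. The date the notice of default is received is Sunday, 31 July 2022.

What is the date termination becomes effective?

The last day of the cure period: counting 3 business days from Tuesday, 26 July 2022 (Jul 27, Jul 28, Jul 29, skipping weekends) reaches Friday, 29 July 2022.
Adding 20 calendar days to 29 July 2022 gives 18 August 2022, which is the date termination becomes effective.

18 August 2022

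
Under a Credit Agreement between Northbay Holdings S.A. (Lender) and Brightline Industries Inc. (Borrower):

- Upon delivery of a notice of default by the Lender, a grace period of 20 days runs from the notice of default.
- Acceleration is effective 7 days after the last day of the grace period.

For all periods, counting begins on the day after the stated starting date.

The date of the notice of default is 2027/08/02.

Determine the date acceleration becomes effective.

Adding 20 calendar days to 2027/08/02 gives 2027/08/22, which is the last day of the grace period.
The date acceleration becomes effective: 7 calendar days after 2027/08/22 is 2027/08/29.

2027/08/29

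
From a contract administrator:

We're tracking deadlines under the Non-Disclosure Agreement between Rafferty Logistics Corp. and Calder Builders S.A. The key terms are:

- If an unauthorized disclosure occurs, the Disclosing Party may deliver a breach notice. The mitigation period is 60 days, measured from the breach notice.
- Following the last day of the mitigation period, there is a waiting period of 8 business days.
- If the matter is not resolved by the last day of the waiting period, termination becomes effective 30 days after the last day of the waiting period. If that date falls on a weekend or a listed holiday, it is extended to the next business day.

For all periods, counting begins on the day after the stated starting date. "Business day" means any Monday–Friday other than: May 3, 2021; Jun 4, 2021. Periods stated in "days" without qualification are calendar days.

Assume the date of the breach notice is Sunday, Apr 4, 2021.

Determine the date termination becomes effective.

Adding 60 calendar days to Apr 4, 2021 gives Jun 3, 2021, which is the last day of the mitigation period.
From Thursday, Jun 3, 2021, 8 business days (Jun 7, Jun 8, Jun 9, Jun 10, Jun 11, Jun 14, Jun 15, Jun 16, skipping weekends and the listed holiday on Jun 4) brings us to Wednesday, Jun 16, 2021, which is the last day of the waiting period.
The date termination becomes effective: Jun 16, 2021 + 30 days = Jul 16, 2021. Jul 16, 2021 is a Friday and is not a listed holiday, so no roll-forward applies.

Jul 16, 2021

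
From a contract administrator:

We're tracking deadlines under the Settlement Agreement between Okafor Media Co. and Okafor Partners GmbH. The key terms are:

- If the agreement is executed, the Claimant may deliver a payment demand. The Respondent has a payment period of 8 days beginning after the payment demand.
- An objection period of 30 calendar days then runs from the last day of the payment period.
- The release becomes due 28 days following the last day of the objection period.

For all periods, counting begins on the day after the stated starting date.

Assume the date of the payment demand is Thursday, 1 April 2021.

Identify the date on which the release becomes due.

6 June 2021

Adding 8 calendar days to 1 April 2021 gives 9 April 2021, which is the last day of the payment period.
Adding 30 calendar days to 9 April 2021 gives 9 May 2021, which is the last day of the objection period.
Adding 28 calendar days to 9 May 2021 gives 6 June 2021, which is the date on which the release becomes due.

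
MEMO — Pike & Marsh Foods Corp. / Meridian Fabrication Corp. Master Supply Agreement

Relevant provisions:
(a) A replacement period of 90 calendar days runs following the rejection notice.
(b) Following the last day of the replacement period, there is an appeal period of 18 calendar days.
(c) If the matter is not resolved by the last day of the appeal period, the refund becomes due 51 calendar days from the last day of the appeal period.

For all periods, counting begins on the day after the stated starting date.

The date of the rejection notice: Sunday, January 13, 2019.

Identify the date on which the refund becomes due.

June 21, 2019

The last day of the replacement period: 90 calendar days after January 13, 2019 is April 13, 2019.
Adding 18 calendar days to April 13, 2019 gives May 1, 2019, which is the last day of the appeal period.
The date on which the refund becomes due: May 1, 2019 + 51 days = June 21, 2019.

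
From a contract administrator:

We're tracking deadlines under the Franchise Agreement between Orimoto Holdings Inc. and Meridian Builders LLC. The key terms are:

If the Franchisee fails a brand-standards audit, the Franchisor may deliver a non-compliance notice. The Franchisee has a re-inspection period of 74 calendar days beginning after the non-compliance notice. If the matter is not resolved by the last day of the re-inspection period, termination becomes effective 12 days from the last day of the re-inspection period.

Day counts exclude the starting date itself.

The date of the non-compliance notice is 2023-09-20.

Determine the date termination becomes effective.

2023-12-15

Adding 74 calendar days to 2023-09-20 gives 2023-12-03, which is the last day of the re-inspection period.
Adding 12 calendar days to 2023-12-03 gives 2023-12-15, which is the date termination becomes effective.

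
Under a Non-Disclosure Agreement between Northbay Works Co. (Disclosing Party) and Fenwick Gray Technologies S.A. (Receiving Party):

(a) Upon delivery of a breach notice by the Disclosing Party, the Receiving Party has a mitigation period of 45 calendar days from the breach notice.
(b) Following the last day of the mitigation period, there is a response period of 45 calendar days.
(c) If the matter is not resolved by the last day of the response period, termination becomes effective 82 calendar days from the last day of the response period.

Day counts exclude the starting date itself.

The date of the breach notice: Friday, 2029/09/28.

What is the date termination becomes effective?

The last day of the mitigation period: 45 calendar days after 2029/09/28 is 2029/11/12.
Adding 45 calendar days to 2029/11/12 gives 2029/12/27, which is the last day of the response period.
The date termination becomes effective: 2029/12/27 + 82 days = 2030/03/19.

2030/03/19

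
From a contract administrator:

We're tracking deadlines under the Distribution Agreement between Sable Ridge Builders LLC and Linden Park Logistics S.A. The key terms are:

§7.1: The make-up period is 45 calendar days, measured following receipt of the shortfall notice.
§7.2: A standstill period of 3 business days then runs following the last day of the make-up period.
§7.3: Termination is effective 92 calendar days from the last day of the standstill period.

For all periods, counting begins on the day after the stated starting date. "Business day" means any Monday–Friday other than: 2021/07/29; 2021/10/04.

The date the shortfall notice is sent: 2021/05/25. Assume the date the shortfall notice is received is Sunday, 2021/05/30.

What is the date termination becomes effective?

2021/10/19

The last day of the make-up period: 2021/05/30 + 45 days = 2021/07/14.
From Wednesday, 2021/07/14, 3 business days (Jul 15, Jul 16, Jul 19, skipping weekends) brings us to Monday, 2021/07/19, which is the last day of the standstill period.
The date termination becomes effective: 2021/07/19 + 92 days = 2021/10/19.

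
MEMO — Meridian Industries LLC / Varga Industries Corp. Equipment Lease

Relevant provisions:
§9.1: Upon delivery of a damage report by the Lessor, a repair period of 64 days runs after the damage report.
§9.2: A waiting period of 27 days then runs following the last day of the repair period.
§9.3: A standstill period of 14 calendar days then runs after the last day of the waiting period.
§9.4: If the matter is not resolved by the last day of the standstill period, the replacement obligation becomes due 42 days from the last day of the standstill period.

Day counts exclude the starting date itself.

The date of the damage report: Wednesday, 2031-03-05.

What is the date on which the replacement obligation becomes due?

Adding 64 calendar days to 2031-03-05 gives 2031-05-08, which is the last day of the repair period.
The last day of the waiting period: 27 calendar days after 2031-05-08 is 2031-06-04.
The last day of the standstill period: 14 calendar days after 2031-06-04 is 2031-06-18.
The date on which the replacement obligation becomes due: 2031-06-18 + 42 days = 2031-07-30.

2031-07-30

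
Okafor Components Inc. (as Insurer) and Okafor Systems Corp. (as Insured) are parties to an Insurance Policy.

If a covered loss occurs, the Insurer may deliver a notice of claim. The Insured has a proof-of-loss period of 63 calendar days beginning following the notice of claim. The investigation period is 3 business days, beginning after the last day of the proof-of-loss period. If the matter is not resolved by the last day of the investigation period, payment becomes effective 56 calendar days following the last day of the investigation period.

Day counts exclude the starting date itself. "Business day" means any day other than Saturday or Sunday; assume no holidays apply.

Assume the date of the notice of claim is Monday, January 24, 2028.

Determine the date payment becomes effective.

The last day of the proof-of-loss period: 63 calendar days after January 24, 2028 is March 27, 2028.
From Monday, March 27, 2028, 3 business days (Mar 28, Mar 29, Mar 30, skipping weekends) brings us to Thursday, March 30, 2028, which is the last day of the investigation period.
The date payment becomes effective: 56 calendar days after March 30, 2028 is May 25, 2028.

May 25, 2028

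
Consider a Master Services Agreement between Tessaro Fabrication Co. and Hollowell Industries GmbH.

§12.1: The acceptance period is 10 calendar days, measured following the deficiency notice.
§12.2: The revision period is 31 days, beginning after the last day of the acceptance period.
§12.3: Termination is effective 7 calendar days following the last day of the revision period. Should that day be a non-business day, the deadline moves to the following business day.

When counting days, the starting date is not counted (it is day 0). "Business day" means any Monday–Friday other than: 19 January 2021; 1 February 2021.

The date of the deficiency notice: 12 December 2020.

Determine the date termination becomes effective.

29 January 2021

Adding 10 calendar days to 12 December 2020 gives 22 December 2020, which is the last day of the acceptance period.
Adding 31 calendar days to 22 December 2020 gives 22 January 2021, which is the last day of the revision period.
The date termination becomes effective: 7 calendar days after 22 January 2021 is 29 January 2021. 29 January 2021 is a Friday and is not a listed holiday, so no roll-forward applies.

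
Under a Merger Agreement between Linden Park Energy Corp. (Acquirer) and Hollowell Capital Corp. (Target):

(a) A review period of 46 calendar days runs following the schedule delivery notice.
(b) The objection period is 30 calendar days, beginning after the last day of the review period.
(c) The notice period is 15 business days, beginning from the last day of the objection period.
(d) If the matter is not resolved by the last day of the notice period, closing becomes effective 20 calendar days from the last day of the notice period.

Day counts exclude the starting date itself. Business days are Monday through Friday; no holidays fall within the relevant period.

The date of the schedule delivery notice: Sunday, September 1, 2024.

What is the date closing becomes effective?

Adding 46 calendar days to September 1, 2024 gives October 17, 2024, which is the last day of the review period.
The last day of the objection period: October 17, 2024 + 30 days = November 16, 2024.
The last day of the notice period: counting 15 business days from Saturday, November 16, 2024 (Nov 18, Nov 19, Nov 20, Nov 21, …, Dec 4, Dec 5, Dec 6, skipping weekends) reaches Friday, December 6, 2024.
Adding 20 calendar days to December 6, 2024 gives December 26, 2024, which is the date closing becomes effective.

December 26, 2024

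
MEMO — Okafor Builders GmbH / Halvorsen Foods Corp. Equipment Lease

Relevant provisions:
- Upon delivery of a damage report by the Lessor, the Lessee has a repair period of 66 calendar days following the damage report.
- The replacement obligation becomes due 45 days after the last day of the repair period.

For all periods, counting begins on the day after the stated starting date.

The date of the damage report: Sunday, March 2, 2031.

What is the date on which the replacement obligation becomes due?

June 21, 2031

Adding 66 calendar days to March 2, 2031 gives May 7, 2031, which is the last day of the repair period.
The date on which the replacement obligation becomes due: 45 calendar days after May 7, 2031 is June 21, 2031.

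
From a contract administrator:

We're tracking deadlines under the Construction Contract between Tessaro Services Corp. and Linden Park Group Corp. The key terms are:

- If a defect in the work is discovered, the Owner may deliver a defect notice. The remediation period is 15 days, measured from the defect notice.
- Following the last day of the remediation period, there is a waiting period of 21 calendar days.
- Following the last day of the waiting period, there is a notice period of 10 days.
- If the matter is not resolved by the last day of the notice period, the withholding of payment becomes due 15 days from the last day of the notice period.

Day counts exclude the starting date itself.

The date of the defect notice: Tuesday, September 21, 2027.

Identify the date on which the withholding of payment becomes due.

November 21, 2027

The last day of the remediation period: September 21, 2027 + 15 days = October 6, 2027.
The last day of the waiting period: 21 calendar days after October 6, 2027 is October 27, 2027.
The last day of the notice period: 10 calendar days after October 27, 2027 is November 6, 2027.
The date on which the withholding of payment becomes due: November 6, 2027 + 15 days = November 21, 2027.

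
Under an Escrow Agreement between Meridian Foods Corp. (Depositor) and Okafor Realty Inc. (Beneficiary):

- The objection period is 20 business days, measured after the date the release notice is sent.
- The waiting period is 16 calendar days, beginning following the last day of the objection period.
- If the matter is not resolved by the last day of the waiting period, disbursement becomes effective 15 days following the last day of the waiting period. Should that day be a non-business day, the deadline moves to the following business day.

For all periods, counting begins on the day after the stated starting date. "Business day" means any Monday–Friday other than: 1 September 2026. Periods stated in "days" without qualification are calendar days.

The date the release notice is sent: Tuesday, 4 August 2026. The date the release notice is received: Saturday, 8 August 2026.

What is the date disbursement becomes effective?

The last day of the objection period: 20 business days after Tuesday, 4 August 2026, skipping weekends and the listed holiday on Sep 1 — Aug 5, Aug 6, Aug 7, Aug 10, …, Aug 28, Aug 31, Sep 2 — lands on Wednesday, 2 September 2026.
Adding 16 calendar days to 2 September 2026 gives 18 September 2026, which is the last day of the waiting period.
The date disbursement becomes effective: 18 September 2026 + 15 days = 3 October 2026. That falls on a Saturday, so it rolls to the next business day, Monday, 5 October 2026.

5 October 2026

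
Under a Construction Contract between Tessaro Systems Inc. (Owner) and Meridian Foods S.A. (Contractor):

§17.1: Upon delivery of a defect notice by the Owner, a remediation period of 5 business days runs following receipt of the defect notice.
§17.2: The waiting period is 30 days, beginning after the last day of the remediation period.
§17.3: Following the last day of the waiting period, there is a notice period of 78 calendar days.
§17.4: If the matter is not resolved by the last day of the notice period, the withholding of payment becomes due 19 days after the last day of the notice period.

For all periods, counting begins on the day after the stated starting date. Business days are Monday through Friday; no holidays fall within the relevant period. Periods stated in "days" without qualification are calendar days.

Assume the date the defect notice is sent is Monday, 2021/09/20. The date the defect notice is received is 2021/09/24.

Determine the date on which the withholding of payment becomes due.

2022/02/05

The last day of the remediation period: 5 business days after Friday, 2021/09/24, skipping weekends — Sep 27, Sep 28, Sep 29, Sep 30, Oct 1 — lands on Friday, 2021/10/01.
Adding 30 calendar days to 2021/10/01 gives 2021/10/31, which is the last day of the waiting period.
The last day of the notice period: 2021/10/31 + 78 days = 2022/01/17.
The date on which the withholding of payment becomes due: 19 calendar days after 2022/01/17 is 2022/02/05.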